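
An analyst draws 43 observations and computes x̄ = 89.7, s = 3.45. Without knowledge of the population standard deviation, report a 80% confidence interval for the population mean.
(89.01, 90.39)

t-interval (σ unknown):
df = n - 1 = 42
t* = 1.302 for 80% confidence

Margin of error = t* · s/√n = 1.302 · 3.45/√43 = 0.69

CI: (89.01, 90.39)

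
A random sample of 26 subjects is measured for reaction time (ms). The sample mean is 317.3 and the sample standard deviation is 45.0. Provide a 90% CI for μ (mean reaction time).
(302.23, 332.37)

t-interval (σ unknown):
df = n - 1 = 25
t* = 1.708 for 90% confidence

Margin of error = t* · s/√n = 1.708 · 45.0/√26 = 15.07

CI: (302.23, 332.37)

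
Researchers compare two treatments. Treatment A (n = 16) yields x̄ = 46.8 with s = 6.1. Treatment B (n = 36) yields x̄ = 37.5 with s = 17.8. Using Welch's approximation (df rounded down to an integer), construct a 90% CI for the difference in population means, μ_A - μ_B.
(3.71, 14.89)

Difference: x̄₁ - x̄₂ = 9.30
SE = √(s₁²/n₁ + s₂²/n₂) = √(6.1²/16 + 17.8²/36) = 3.3357
df = 48.10 → 48 (Welch–Satterthwaite, rounded down)
t* = 1.677

CI: 9.30 ± 1.677 · 3.3357 = 9.30 ± 5.59 = (3.71, 14.89)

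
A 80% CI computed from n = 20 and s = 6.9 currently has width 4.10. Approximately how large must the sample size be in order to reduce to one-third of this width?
n ≈ 180

CI width ∝ 1/√n
To reduce width by factor 3, need √n to grow by 3 → need 3² = 9 times as many samples.

Current: n = 20, width = 4.10
New: n = 180, width ≈ 1.32

Width reduced by factor of 4.10/1.32 = 3.11.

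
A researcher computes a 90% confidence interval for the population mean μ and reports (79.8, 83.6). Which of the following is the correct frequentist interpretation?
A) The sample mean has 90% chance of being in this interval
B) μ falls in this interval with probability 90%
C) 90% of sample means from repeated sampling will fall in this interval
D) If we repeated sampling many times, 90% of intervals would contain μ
D

A) Wrong — x̄ is observed and sits in the interval by construction.
B) Wrong — μ is fixed; the randomness lives in the interval, not in μ.
C) Wrong — coverage applies to intervals containing μ, not to future x̄ values.
D) Correct — this is the frequentist long-run coverage interpretation.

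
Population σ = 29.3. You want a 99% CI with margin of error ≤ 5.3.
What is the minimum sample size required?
n ≥ 203

For margin E ≤ 5.3:
n ≥ (z* · σ / E)²
n ≥ (2.576 · 29.3 / 5.3)²
n ≥ 202.80

Minimum n = 203 (rounding up)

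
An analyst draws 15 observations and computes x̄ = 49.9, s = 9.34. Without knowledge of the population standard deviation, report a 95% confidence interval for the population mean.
(44.73, 55.07)

t-interval (σ unknown):
df = n - 1 = 14
t* = 2.145 for 95% confidence

Margin of error = t* · s/√n = 2.145 · 9.34/√15 = 5.17

CI: (44.73, 55.07)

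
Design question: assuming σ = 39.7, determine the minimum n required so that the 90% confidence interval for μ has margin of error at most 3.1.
n ≥ 444

For margin E ≤ 3.1:
n ≥ (z* · σ / E)²
n ≥ (1.645 · 39.7 / 3.1)²
n ≥ 443.80

Minimum n = 444 (rounding up)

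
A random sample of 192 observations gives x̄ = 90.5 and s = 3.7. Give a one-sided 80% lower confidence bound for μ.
μ ≥ 90.27

Lower bound (one-sided):
t* = 0.844 (one-sided for 80%)
Lower bound = x̄ - t* · s/√n = 90.5 - 0.844 · 3.7/√192 = 90.27

We are 80% confident that μ ≥ 90.27.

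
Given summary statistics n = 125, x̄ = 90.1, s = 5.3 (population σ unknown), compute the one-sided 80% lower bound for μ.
μ ≥ 89.70

Lower bound (one-sided):
t* = 0.845 (one-sided for 80%)
Lower bound = x̄ - t* · s/√n = 90.1 - 0.845 · 5.3/√125 = 89.70

We are 80% confident that μ ≥ 89.70.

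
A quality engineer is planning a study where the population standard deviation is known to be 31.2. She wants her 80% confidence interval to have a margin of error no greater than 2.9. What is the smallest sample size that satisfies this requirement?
n ≥ 191

For margin E ≤ 2.9:
n ≥ (z* · σ / E)²
n ≥ (1.282 · 31.2 / 2.9)²
n ≥ 190.23

Minimum n = 191 (rounding up)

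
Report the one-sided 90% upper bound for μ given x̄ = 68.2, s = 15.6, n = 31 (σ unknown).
μ ≤ 71.87

Upper bound (one-sided):
t* = 1.310 (one-sided for 90%)
Upper bound = x̄ + t* · s/√n = 68.2 + 1.310 · 15.6/√31 = 71.87

We are 90% confident that μ ≤ 71.87.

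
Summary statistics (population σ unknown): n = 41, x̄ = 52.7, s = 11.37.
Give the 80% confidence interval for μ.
(50.39, 55.01)

t-interval (σ unknown):
df = n - 1 = 40
t* = 1.303 for 80% confidence

Margin of error = t* · s/√n = 1.303 · 11.37/√41 = 2.31

CI: (50.39, 55.01)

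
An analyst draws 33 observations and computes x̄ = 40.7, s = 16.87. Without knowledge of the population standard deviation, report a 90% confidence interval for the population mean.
(35.73, 45.67)

t-interval (σ unknown):
df = n - 1 = 32
t* = 1.694 for 90% confidence

Margin of error = t* · s/√n = 1.694 · 16.87/√33 = 4.97

CI: (35.73, 45.67)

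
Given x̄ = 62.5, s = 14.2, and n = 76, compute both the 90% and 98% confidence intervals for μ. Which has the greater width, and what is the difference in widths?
98% CI is wider by 2.32

df = 75
90% CI: t* = 1.665, (59.79, 65.21), width = 2 · t* · s/√n = 5.42
98% CI: t* = 2.377, (58.63, 66.37), width = 2 · t* · s/√n = 7.74

The 98% CI is wider by 7.74 - 5.42 = 2.32.
Higher confidence requires a wider interval.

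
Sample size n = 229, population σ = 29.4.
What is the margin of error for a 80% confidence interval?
Margin of error = 2.49

Margin of error = z* · σ/√n
= 1.282 · 29.4/√229
= 1.282 · 29.4/15.1327
= 2.49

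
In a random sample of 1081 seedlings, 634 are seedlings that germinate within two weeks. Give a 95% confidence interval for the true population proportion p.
(0.557, 0.616)

Proportion CI:
p̂ = 634/1081 = 0.58649
SE = √(p̂(1-p̂)/n) = √(0.58649 · 0.41351 / 1081) = 0.01498

z* = 1.960
Margin = z* · SE = 1.960 · 0.01498 = 0.0294

CI: 0.58649 ± 0.0294 = (0.557, 0.616)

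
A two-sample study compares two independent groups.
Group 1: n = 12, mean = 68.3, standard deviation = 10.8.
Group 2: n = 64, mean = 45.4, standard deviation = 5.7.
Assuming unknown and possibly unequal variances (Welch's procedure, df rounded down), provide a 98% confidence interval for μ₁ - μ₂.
(14.33, 31.47)

Difference: x̄₁ - x̄₂ = 22.90
SE = √(s₁²/n₁ + s₂²/n₂) = √(10.8²/12 + 5.7²/64) = 3.1981
df = 12.17 → 12 (Welch–Satterthwaite, rounded down)
t* = 2.681

CI: 22.90 ± 2.681 · 3.1981 = 22.90 ± 8.57 = (14.33, 31.47)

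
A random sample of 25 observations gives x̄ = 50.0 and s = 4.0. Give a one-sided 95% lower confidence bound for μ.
μ ≥ 48.63

Lower bound (one-sided):
t* = 1.711 (one-sided for 95%)
Lower bound = x̄ - t* · s/√n = 50.0 - 1.711 · 4.0/√25 = 48.63

We are 95% confident that μ ≥ 48.63.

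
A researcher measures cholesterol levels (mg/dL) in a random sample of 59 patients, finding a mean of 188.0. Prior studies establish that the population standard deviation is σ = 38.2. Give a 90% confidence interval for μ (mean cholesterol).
(179.82, 196.18)

z-interval (σ known):
z* = 1.645 for 90% confidence

Margin of error = z* · σ/√n = 1.645 · 38.2/√59 = 8.18

CI: (188.0 - 8.18, 188.0 + 8.18) = (179.82, 196.18)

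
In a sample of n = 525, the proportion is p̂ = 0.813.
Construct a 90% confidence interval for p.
(0.785, 0.841)

Proportion CI:
SE = √(p̂(1-p̂)/n) = √(0.813 · 0.187 / 525) = 0.01702

z* = 1.645
Margin = z* · SE = 1.645 · 0.01702 = 0.0280

CI: 0.813 ± 0.0280 = (0.785, 0.841)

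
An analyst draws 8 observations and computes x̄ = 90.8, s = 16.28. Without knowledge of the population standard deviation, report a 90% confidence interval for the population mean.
(79.89, 101.71)

t-interval (σ unknown):
df = n - 1 = 7
t* = 1.895 for 90% confidence

Margin of error = t* · s/√n = 1.895 · 16.28/√8 = 10.91

CI: (79.89, 101.71)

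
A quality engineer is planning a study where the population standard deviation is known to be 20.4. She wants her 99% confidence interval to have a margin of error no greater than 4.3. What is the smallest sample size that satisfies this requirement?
n ≥ 150

For margin E ≤ 4.3:
n ≥ (z* · σ / E)²
n ≥ (2.576 · 20.4 / 4.3)²
n ≥ 149.35

Minimum n = 150 (rounding up)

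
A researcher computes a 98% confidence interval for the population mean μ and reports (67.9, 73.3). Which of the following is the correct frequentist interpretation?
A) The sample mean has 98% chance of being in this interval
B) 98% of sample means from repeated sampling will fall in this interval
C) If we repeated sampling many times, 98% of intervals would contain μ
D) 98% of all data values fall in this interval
C

A) Wrong — x̄ is observed and sits in the interval by construction.
B) Wrong — coverage applies to intervals containing μ, not to future x̄ values.
C) Correct — this is the frequentist long-run coverage interpretation.
D) Wrong — a CI is about the parameter μ, not individual data values.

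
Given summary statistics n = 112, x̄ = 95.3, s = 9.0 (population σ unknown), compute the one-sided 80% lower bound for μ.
μ ≥ 94.58

Lower bound (one-sided):
t* = 0.845 (one-sided for 80%)
Lower bound = x̄ - t* · s/√n = 95.3 - 0.845 · 9.0/√112 = 94.58

We are 80% confident that μ ≥ 94.58.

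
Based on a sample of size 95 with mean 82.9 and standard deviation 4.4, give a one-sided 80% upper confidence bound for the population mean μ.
μ ≤ 83.28

Upper bound (one-sided):
t* = 0.845 (one-sided for 80%)
Upper bound = x̄ + t* · s/√n = 82.9 + 0.845 · 4.4/√95 = 83.28

We are 80% confident that μ ≤ 83.28.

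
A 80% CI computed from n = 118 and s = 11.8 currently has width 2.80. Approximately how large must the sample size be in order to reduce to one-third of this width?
n ≈ 1062

CI width ∝ 1/√n
To reduce width by factor 3, need √n to grow by 3 → need 3² = 9 times as many samples.

Current: n = 118, width = 2.80
New: n = 1062, width ≈ 0.93

Width reduced by factor of 2.80/0.93 = 3.01.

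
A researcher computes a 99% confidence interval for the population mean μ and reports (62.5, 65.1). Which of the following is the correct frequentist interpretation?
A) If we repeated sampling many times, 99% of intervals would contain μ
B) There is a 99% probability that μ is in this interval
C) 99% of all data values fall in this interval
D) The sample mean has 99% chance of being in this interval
A

A) Correct — this is the frequentist long-run coverage interpretation.
B) Wrong — μ is fixed; the randomness lives in the interval, not in μ.
C) Wrong — a CI is about the parameter μ, not individual data values.
D) Wrong — x̄ is observed and sits in the interval by construction.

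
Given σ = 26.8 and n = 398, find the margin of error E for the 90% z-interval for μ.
Margin of error = 2.21

Margin of error = z* · σ/√n
= 1.645 · 26.8/√398
= 1.645 · 26.8/19.9499
= 2.21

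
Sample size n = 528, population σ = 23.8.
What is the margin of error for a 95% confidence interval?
Margin of error = 2.03

Margin of error = z* · σ/√n
= 1.960 · 23.8/√528
= 1.960 · 23.8/22.9783
= 2.03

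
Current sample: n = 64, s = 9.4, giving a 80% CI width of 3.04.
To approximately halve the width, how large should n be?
n ≈ 256

CI width ∝ 1/√n
To reduce width by factor 2, need √n to grow by 2 → need 2² = 4 times as many samples.

Current: n = 64, width = 3.04
New: n = 256, width ≈ 1.51

Width reduced by factor of 3.04/1.51 = 2.01.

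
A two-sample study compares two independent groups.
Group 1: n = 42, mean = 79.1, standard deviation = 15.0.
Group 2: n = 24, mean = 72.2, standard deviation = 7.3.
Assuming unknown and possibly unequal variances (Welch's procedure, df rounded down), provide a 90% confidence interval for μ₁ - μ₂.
(2.30, 11.50)

Difference: x̄₁ - x̄₂ = 6.90
SE = √(s₁²/n₁ + s₂²/n₂) = √(15.0²/42 + 7.3²/24) = 2.7527
df = 62.80 → 62 (Welch–Satterthwaite, rounded down)
t* = 1.670

CI: 6.90 ± 1.670 · 2.7527 = 6.90 ± 4.60 = (2.30, 11.50)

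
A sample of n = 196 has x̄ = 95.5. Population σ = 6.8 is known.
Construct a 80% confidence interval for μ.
(94.88, 96.12)

z-interval (σ known):
z* = 1.282 for 80% confidence

Margin of error = z* · σ/√n = 1.282 · 6.8/√196 = 0.62

CI: (95.5 - 0.62, 95.5 + 0.62) = (94.88, 96.12)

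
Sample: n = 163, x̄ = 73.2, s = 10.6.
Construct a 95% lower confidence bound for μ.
μ ≥ 71.83

Lower bound (one-sided):
t* = 1.654 (one-sided for 95%)
Lower bound = x̄ - t* · s/√n = 73.2 - 1.654 · 10.6/√163 = 71.83

We are 95% confident that μ ≥ 71.83.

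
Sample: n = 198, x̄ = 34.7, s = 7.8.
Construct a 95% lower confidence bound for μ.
μ ≥ 33.78

Lower bound (one-sided):
t* = 1.653 (one-sided for 95%)
Lower bound = x̄ - t* · s/√n = 34.7 - 1.653 · 7.8/√198 = 33.78

We are 95% confident that μ ≥ 33.78.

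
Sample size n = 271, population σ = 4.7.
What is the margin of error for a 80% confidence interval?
Margin of error = 0.37

Margin of error = z* · σ/√n
= 1.282 · 4.7/√271
= 1.282 · 4.7/16.4621
= 0.37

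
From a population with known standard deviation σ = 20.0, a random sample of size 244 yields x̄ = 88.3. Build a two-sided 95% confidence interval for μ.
(85.79, 90.81)

z-interval (σ known):
z* = 1.960 for 95% confidence

Margin of error = z* · σ/√n = 1.960 · 20.0/√244 = 2.51

CI: (88.3 - 2.51, 88.3 + 2.51) = (85.79, 90.81)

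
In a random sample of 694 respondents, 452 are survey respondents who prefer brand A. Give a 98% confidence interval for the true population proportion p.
(0.609, 0.693)

Proportion CI:
p̂ = 452/694 = 0.65130
SE = √(p̂(1-p̂)/n) = √(0.65130 · 0.34870 / 694) = 0.01809

z* = 2.326
Margin = z* · SE = 2.326 · 0.01809 = 0.0421

CI: 0.65130 ± 0.0421 = (0.609, 0.693)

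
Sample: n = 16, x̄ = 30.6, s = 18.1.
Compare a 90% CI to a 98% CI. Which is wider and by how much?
98% CI is wider by 7.69

df = 15
90% CI: t* = 1.753, (22.67, 38.53), width = 2 · t* · s/√n = 15.86
98% CI: t* = 2.602, (18.83, 42.37), width = 2 · t* · s/√n = 23.55

The 98% CI is wider by 23.55 - 15.86 = 7.69.
Higher confidence requires a wider interval.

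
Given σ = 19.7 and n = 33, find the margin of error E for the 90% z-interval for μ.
Margin of error = 5.64

Margin of error = z* · σ/√n
= 1.645 · 19.7/√33
= 1.645 · 19.7/5.7446
= 5.64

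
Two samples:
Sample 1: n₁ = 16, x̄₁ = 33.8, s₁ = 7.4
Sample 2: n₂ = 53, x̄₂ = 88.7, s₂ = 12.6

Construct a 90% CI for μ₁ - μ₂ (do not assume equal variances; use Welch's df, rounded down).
(-59.16, -50.64)

Difference: x̄₁ - x̄₂ = -54.90
SE = √(s₁²/n₁ + s₂²/n₂) = √(7.4²/16 + 12.6²/53) = 2.5334
df = 43.20 → 43 (Welch–Satterthwaite, rounded down)
t* = 1.681

CI: -54.90 ± 1.681 · 2.5334 = -54.90 ± 4.26 = (-59.16, -50.64)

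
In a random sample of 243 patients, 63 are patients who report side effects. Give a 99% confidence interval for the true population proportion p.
(0.187, 0.332)

Proportion CI:
p̂ = 63/243 = 0.25926
SE = √(p̂(1-p̂)/n) = √(0.25926 · 0.74074 / 243) = 0.02811

z* = 2.576
Margin = z* · SE = 2.576 · 0.02811 = 0.0724

CI: 0.25926 ± 0.0724 = (0.187, 0.332)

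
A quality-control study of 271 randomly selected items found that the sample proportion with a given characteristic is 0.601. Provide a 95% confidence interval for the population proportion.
(0.543, 0.659)

Proportion CI:
SE = √(p̂(1-p̂)/n) = √(0.601 · 0.399 / 271) = 0.02975

z* = 1.960
Margin = z* · SE = 1.960 · 0.02975 = 0.0583

CI: 0.601 ± 0.0583 = (0.543, 0.659)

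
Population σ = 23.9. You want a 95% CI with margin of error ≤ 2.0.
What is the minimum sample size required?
n ≥ 549

For margin E ≤ 2.0:
n ≥ (z* · σ / E)²
n ≥ (1.960 · 23.9 / 2.0)²
n ≥ 548.59

Minimum n = 549 (rounding up)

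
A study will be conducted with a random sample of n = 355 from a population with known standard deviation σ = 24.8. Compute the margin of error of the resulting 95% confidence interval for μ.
Margin of error = 2.58

Margin of error = z* · σ/√n
= 1.960 · 24.8/√355
= 1.960 · 24.8/18.8414
= 2.58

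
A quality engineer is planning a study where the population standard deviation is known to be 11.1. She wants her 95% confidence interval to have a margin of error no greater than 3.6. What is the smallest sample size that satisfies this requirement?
n ≥ 37

For margin E ≤ 3.6:
n ≥ (z* · σ / E)²
n ≥ (1.960 · 11.1 / 3.6)²
n ≥ 36.52

Minimum n = 37 (rounding up)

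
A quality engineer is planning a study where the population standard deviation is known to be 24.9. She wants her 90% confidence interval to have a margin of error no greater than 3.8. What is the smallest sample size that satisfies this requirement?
n ≥ 117

For margin E ≤ 3.8:
n ≥ (z* · σ / E)²
n ≥ (1.645 · 24.9 / 3.8)²
n ≥ 116.19

Minimum n = 117 (rounding up)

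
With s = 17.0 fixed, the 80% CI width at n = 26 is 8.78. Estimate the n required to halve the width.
n ≈ 104

CI width ∝ 1/√n
To reduce width by factor 2, need √n to grow by 2 → need 2² = 4 times as many samples.

Current: n = 26, width = 8.78
New: n = 104, width ≈ 4.30

Width reduced by factor of 8.78/4.30 = 2.04.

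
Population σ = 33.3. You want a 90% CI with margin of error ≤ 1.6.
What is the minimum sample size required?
n ≥ 1173

For margin E ≤ 1.6:
n ≥ (z* · σ / E)²
n ≥ (1.645 · 33.3 / 1.6)²
n ≥ 1172.14

Minimum n = 1173 (rounding up)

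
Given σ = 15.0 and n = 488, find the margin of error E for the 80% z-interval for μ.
Margin of error = 0.87

Margin of error = z* · σ/√n
= 1.282 · 15.0/√488
= 1.282 · 15.0/22.0907
= 0.87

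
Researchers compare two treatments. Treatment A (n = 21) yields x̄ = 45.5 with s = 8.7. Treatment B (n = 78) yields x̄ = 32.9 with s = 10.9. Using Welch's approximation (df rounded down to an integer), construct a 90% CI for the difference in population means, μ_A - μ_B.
(8.78, 16.42)

Difference: x̄₁ - x̄₂ = 12.60
SE = √(s₁²/n₁ + s₂²/n₂) = √(8.7²/21 + 10.9²/78) = 2.2644
df = 38.68 → 38 (Welch–Satterthwaite, rounded down)
t* = 1.686

CI: 12.60 ± 1.686 · 2.2644 = 12.60 ± 3.82 = (8.78, 16.42)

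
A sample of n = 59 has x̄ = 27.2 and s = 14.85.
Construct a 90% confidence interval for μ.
(23.97, 30.43)

t-interval (σ unknown):
df = n - 1 = 58
t* = 1.672 for 90% confidence

Margin of error = t* · s/√n = 1.672 · 14.85/√59 = 3.23

CI: (23.97, 30.43)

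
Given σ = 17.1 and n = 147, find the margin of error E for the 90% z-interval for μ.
Margin of error = 2.32

Margin of error = z* · σ/√n
= 1.645 · 17.1/√147
= 1.645 · 17.1/12.1244
= 2.32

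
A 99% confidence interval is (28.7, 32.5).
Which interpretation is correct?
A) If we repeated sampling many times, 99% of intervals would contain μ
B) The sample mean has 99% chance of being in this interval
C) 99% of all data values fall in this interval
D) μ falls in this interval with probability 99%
A

A) Correct — this is the frequentist long-run coverage interpretation.
B) Wrong — x̄ is observed and sits in the interval by construction.
C) Wrong — a CI is about the parameter μ, not individual data values.
D) Wrong — μ is fixed; the randomness lives in the interval, not in μ.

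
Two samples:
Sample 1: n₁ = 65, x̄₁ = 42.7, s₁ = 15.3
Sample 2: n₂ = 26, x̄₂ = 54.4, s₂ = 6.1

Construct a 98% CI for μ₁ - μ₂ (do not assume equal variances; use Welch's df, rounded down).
(-17.01, -6.39)

Difference: x̄₁ - x̄₂ = -11.70
SE = √(s₁²/n₁ + s₂²/n₂) = √(15.3²/65 + 6.1²/26) = 2.2433
df = 88.99 → 88 (Welch–Satterthwaite, rounded down)
t* = 2.369

CI: -11.70 ± 2.369 · 2.2433 = -11.70 ± 5.31 = (-17.01, -6.39)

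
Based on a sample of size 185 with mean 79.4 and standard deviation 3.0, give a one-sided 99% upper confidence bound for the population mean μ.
μ ≤ 79.92

Upper bound (one-sided):
t* = 2.347 (one-sided for 99%)
Upper bound = x̄ + t* · s/√n = 79.4 + 2.347 · 3.0/√185 = 79.92

We are 99% confident that μ ≤ 79.92.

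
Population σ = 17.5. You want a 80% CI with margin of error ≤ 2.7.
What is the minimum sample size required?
n ≥ 70

For margin E ≤ 2.7:
n ≥ (z* · σ / E)²
n ≥ (1.282 · 17.5 / 2.7)²
n ≥ 69.04

Minimum n = 70 (rounding up)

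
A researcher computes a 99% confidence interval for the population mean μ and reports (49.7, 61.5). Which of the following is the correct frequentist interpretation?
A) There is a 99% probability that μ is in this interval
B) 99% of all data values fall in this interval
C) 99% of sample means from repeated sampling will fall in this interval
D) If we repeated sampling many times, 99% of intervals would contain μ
D

A) Wrong — μ is fixed; the randomness lives in the interval, not in μ.
B) Wrong — a CI is about the parameter μ, not individual data values.
C) Wrong — coverage applies to intervals containing μ, not to future x̄ values.
D) Correct — this is the frequentist long-run coverage interpretation.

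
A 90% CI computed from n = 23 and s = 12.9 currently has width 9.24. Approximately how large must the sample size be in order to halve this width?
n ≈ 92

CI width ∝ 1/√n
To reduce width by factor 2, need √n to grow by 2 → need 2² = 4 times as many samples.

Current: n = 23, width = 9.24
New: n = 92, width ≈ 4.47

Width reduced by factor of 9.24/4.47 = 2.07.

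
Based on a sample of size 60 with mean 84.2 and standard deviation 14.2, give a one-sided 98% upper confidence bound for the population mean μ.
μ ≤ 88.05

Upper bound (one-sided):
t* = 2.100 (one-sided for 98%)
Upper bound = x̄ + t* · s/√n = 84.2 + 2.100 · 14.2/√60 = 88.05

We are 98% confident that μ ≤ 88.05.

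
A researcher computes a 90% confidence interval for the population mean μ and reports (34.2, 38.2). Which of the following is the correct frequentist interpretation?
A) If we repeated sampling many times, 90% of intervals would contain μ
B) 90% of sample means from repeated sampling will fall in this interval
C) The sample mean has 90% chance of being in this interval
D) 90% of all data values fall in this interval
A

A) Correct — this is the frequentist long-run coverage interpretation.
B) Wrong — coverage applies to intervals containing μ, not to future x̄ values.
C) Wrong — x̄ is observed and sits in the interval by construction.
D) Wrong — a CI is about the parameter μ, not individual data values.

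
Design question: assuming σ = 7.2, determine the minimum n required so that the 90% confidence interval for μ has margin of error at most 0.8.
n ≥ 220

For margin E ≤ 0.8:
n ≥ (z* · σ / E)²
n ≥ (1.645 · 7.2 / 0.8)²
n ≥ 219.19

Minimum n = 220 (rounding up)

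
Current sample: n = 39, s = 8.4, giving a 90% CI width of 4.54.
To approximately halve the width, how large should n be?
n ≈ 156

CI width ∝ 1/√n
To reduce width by factor 2, need √n to grow by 2 → need 2² = 4 times as many samples.

Current: n = 39, width = 4.54
New: n = 156, width ≈ 2.23

Width reduced by factor of 4.54/2.23 = 2.04.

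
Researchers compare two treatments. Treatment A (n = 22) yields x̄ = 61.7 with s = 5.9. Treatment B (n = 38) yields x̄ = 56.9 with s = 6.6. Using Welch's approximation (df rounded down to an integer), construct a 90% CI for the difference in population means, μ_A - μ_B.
(2.03, 7.57)

Difference: x̄₁ - x̄₂ = 4.80
SE = √(s₁²/n₁ + s₂²/n₂) = √(5.9²/22 + 6.6²/38) = 1.6518
df = 48.12 → 48 (Welch–Satterthwaite, rounded down)
t* = 1.677

CI: 4.80 ± 1.677 · 1.6518 = 4.80 ± 2.77 = (2.03, 7.57)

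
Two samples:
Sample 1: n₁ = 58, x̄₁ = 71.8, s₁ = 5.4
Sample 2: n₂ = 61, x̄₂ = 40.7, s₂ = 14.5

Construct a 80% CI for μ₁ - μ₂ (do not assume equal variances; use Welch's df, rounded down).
(28.53, 33.67)

Difference: x̄₁ - x̄₂ = 31.10
SE = √(s₁²/n₁ + s₂²/n₂) = √(5.4²/58 + 14.5²/61) = 1.9873
df = 77.05 → 77 (Welch–Satterthwaite, rounded down)
t* = 1.293

CI: 31.10 ± 1.293 · 1.9873 = 31.10 ± 2.57 = (28.53, 33.67)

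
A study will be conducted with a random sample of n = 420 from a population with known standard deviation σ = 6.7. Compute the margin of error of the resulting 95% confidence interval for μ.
Margin of error = 0.64

Margin of error = z* · σ/√n
= 1.960 · 6.7/√420
= 1.960 · 6.7/20.4939
= 0.64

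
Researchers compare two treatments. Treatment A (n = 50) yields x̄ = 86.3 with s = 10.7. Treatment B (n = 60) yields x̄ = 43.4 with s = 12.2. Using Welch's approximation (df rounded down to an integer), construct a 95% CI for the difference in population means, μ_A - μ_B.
(38.57, 47.23)

Difference: x̄₁ - x̄₂ = 42.90
SE = √(s₁²/n₁ + s₂²/n₂) = √(10.7²/50 + 12.2²/60) = 2.1841
df = 107.70 → 107 (Welch–Satterthwaite, rounded down)
t* = 1.982

CI: 42.90 ± 1.982 · 2.1841 = 42.90 ± 4.33 = (38.57, 47.23)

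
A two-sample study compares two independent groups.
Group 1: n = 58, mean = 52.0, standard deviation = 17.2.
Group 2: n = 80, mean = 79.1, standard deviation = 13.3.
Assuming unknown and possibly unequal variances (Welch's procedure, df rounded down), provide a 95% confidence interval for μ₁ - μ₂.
(-32.46, -21.74)

Difference: x̄₁ - x̄₂ = -27.10
SE = √(s₁²/n₁ + s₂²/n₂) = √(17.2²/58 + 13.3²/80) = 2.7040
df = 103.14 → 103 (Welch–Satterthwaite, rounded down)
t* = 1.983

CI: -27.10 ± 1.983 · 2.7040 = -27.10 ± 5.36 = (-32.46, -21.74)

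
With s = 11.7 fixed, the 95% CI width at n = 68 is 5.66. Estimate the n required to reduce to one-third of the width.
n ≈ 612

CI width ∝ 1/√n
To reduce width by factor 3, need √n to grow by 3 → need 3² = 9 times as many samples.

Current: n = 68, width = 5.66
New: n = 612, width ≈ 1.86

Width reduced by factor of 5.66/1.86 = 3.04.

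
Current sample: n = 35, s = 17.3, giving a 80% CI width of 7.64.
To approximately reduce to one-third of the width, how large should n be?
n ≈ 315

CI width ∝ 1/√n
To reduce width by factor 3, need √n to grow by 3 → need 3² = 9 times as many samples.

Current: n = 35, width = 7.64
New: n = 315, width ≈ 2.50

Width reduced by factor of 7.64/2.50 = 3.06.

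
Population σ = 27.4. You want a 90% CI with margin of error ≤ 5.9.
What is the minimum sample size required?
n ≥ 59

For margin E ≤ 5.9:
n ≥ (z* · σ / E)²
n ≥ (1.645 · 27.4 / 5.9)²
n ≥ 58.36

Minimum n = 59 (rounding up)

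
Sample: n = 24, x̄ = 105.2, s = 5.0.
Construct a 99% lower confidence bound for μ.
μ ≥ 102.65

Lower bound (one-sided):
t* = 2.500 (one-sided for 99%)
Lower bound = x̄ - t* · s/√n = 105.2 - 2.500 · 5.0/√24 = 102.65

We are 99% confident that μ ≥ 102.65.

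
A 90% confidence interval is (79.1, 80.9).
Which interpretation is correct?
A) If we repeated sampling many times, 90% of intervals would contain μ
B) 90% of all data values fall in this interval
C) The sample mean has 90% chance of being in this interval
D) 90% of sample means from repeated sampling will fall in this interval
A

A) Correct — this is the frequentist long-run coverage interpretation.
B) Wrong — a CI is about the parameter μ, not individual data values.
C) Wrong — x̄ is observed and sits in the interval by construction.
D) Wrong — coverage applies to intervals containing μ, not to future x̄ values.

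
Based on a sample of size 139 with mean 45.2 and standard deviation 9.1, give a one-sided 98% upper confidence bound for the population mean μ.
μ ≤ 46.80

Upper bound (one-sided):
t* = 2.073 (one-sided for 98%)
Upper bound = x̄ + t* · s/√n = 45.2 + 2.073 · 9.1/√139 = 46.80

We are 98% confident that μ ≤ 46.80.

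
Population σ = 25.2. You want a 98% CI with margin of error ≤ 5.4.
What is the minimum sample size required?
n ≥ 118

For margin E ≤ 5.4:
n ≥ (z* · σ / E)²
n ≥ (2.326 · 25.2 / 5.4)²
n ≥ 117.82

Minimum n = 118 (rounding up)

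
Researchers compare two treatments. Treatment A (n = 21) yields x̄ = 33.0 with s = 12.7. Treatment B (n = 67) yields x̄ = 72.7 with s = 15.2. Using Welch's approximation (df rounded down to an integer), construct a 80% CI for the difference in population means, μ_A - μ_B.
(-44.05, -35.35)

Difference: x̄₁ - x̄₂ = -39.70
SE = √(s₁²/n₁ + s₂²/n₂) = √(12.7²/21 + 15.2²/67) = 3.3360
df = 39.57 → 39 (Welch–Satterthwaite, rounded down)
t* = 1.304

CI: -39.70 ± 1.304 · 3.3360 = -39.70 ± 4.35 = (-44.05, -35.35)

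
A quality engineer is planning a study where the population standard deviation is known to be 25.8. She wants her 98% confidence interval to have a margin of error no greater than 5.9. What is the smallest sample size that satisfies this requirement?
n ≥ 104

For margin E ≤ 5.9:
n ≥ (z* · σ / E)²
n ≥ (2.326 · 25.8 / 5.9)²
n ≥ 103.46

Minimum n = 104 (rounding up)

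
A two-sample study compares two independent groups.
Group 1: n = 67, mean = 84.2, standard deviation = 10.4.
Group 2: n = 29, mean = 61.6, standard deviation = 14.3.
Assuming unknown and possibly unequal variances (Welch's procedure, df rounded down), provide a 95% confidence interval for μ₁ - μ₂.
(16.65, 28.55)

Difference: x̄₁ - x̄₂ = 22.60
SE = √(s₁²/n₁ + s₂²/n₂) = √(10.4²/67 + 14.3²/29) = 2.9438
df = 41.37 → 41 (Welch–Satterthwaite, rounded down)
t* = 2.020

CI: 22.60 ± 2.020 · 2.9438 = 22.60 ± 5.95 = (16.65, 28.55)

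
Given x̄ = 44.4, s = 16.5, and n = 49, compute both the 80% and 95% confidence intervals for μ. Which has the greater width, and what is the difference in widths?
95% CI is wider by 3.36

df = 48
80% CI: t* = 1.299, (41.34, 47.46), width = 2 · t* · s/√n = 6.12
95% CI: t* = 2.011, (39.66, 49.14), width = 2 · t* · s/√n = 9.48

The 95% CI is wider by 9.48 - 6.12 = 3.36.
Higher confidence requires a wider interval.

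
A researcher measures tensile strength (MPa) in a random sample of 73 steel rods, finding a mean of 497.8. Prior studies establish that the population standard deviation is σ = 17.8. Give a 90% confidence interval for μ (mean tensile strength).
(494.37, 501.23)

z-interval (σ known):
z* = 1.645 for 90% confidence

Margin of error = z* · σ/√n = 1.645 · 17.8/√73 = 3.43

CI: (497.8 - 3.43, 497.8 + 3.43) = (494.37, 501.23)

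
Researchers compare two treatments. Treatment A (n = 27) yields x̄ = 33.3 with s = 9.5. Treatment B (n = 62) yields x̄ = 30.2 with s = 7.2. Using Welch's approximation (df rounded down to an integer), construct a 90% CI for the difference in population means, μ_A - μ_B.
(-0.34, 6.54)

Difference: x̄₁ - x̄₂ = 3.10
SE = √(s₁²/n₁ + s₂²/n₂) = √(9.5²/27 + 7.2²/62) = 2.0442
df = 39.58 → 39 (Welch–Satterthwaite, rounded down)
t* = 1.685

CI: 3.10 ± 1.685 · 2.0442 = 3.10 ± 3.44 = (-0.34, 6.54)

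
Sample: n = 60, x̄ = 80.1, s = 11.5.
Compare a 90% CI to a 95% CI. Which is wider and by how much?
95% CI is wider by 0.98

df = 59
90% CI: t* = 1.671, (77.62, 82.58), width = 2 · t* · s/√n = 4.96
95% CI: t* = 2.001, (77.13, 83.07), width = 2 · t* · s/√n = 5.94

The 95% CI is wider by 5.94 - 4.96 = 0.98.
Higher confidence requires a wider interval.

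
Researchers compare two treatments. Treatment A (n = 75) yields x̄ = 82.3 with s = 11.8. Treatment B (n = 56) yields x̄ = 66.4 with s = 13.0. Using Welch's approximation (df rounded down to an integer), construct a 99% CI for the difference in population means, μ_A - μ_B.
(10.11, 21.69)

Difference: x̄₁ - x̄₂ = 15.90
SE = √(s₁²/n₁ + s₂²/n₂) = √(11.8²/75 + 13.0²/56) = 2.2078
df = 111.99 → 111 (Welch–Satterthwaite, rounded down)
t* = 2.621

CI: 15.90 ± 2.621 · 2.2078 = 15.90 ± 5.79 = (10.11, 21.69)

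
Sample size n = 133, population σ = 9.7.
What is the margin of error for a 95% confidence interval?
Margin of error = 1.65

Margin of error = z* · σ/√n
= 1.960 · 9.7/√133
= 1.960 · 9.7/11.5326
= 1.65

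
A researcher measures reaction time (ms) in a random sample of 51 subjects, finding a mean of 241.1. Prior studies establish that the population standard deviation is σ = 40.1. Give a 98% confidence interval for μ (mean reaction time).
(228.04, 254.16)

z-interval (σ known):
z* = 2.326 for 98% confidence

Margin of error = z* · σ/√n = 2.326 · 40.1/√51 = 13.06

CI: (241.1 - 13.06, 241.1 + 13.06) = (228.04, 254.16)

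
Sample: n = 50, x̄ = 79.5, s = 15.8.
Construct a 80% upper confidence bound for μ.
μ ≤ 81.40

Upper bound (one-sided):
t* = 0.849 (one-sided for 80%)
Upper bound = x̄ + t* · s/√n = 79.5 + 0.849 · 15.8/√50 = 81.40

We are 80% confident that μ ≤ 81.40.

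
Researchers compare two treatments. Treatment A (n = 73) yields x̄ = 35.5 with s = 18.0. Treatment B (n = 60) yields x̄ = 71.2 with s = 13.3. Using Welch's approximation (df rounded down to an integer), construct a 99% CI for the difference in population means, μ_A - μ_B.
(-42.80, -28.60)

Difference: x̄₁ - x̄₂ = -35.70
SE = √(s₁²/n₁ + s₂²/n₂) = √(18.0²/73 + 13.3²/60) = 2.7178
df = 129.62 → 129 (Welch–Satterthwaite, rounded down)
t* = 2.614

CI: -35.70 ± 2.614 · 2.7178 = -35.70 ± 7.10 = (-42.80, -28.60)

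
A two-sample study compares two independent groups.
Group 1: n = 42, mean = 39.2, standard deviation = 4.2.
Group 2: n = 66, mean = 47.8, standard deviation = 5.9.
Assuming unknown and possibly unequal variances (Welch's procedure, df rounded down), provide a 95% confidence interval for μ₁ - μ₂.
(-10.53, -6.67)

Difference: x̄₁ - x̄₂ = -8.60
SE = √(s₁²/n₁ + s₂²/n₂) = √(4.2²/42 + 5.9²/66) = 0.9734
df = 104.59 → 104 (Welch–Satterthwaite, rounded down)
t* = 1.983

CI: -8.60 ± 1.983 · 0.9734 = -8.60 ± 1.93 = (-10.53, -6.67)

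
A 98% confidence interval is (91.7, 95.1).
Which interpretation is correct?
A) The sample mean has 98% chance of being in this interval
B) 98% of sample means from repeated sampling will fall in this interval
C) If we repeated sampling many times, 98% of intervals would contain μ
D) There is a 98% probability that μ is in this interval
C

A) Wrong — x̄ is observed and sits in the interval by construction.
B) Wrong — coverage applies to intervals containing μ, not to future x̄ values.
C) Correct — this is the frequentist long-run coverage interpretation.
D) Wrong — μ is fixed; the randomness lives in the interval, not in μ.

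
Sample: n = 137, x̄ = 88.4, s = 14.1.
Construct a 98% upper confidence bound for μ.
μ ≤ 90.90

Upper bound (one-sided):
t* = 2.074 (one-sided for 98%)
Upper bound = x̄ + t* · s/√n = 88.4 + 2.074 · 14.1/√137 = 90.90

We are 98% confident that μ ≤ 90.90.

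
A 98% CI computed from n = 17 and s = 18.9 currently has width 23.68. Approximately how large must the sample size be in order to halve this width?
n ≈ 68

CI width ∝ 1/√n
To reduce width by factor 2, need √n to grow by 2 → need 2² = 4 times as many samples.

Current: n = 17, width = 23.68
New: n = 68, width ≈ 10.92

Width reduced by factor of 23.68/10.92 = 2.17.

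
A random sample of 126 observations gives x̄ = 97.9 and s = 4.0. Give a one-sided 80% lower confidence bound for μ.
μ ≥ 97.60

Lower bound (one-sided):
t* = 0.845 (one-sided for 80%)
Lower bound = x̄ - t* · s/√n = 97.9 - 0.845 · 4.0/√126 = 97.60

We are 80% confident that μ ≥ 97.60.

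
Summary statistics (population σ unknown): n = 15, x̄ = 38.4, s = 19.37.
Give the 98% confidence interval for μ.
(25.28, 51.52)

t-interval (σ unknown):
df = n - 1 = 14
t* = 2.624 for 98% confidence

Margin of error = t* · s/√n = 2.624 · 19.37/√15 = 13.12

CI: (25.28, 51.52)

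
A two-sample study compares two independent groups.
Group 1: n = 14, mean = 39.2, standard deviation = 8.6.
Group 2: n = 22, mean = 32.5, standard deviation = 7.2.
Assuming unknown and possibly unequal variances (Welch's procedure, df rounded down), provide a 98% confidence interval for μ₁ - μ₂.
(-0.19, 13.59)

Difference: x̄₁ - x̄₂ = 6.70
SE = √(s₁²/n₁ + s₂²/n₂) = √(8.6²/14 + 7.2²/22) = 2.7639
df = 24.20 → 24 (Welch–Satterthwaite, rounded down)
t* = 2.492

CI: 6.70 ± 2.492 · 2.7639 = 6.70 ± 6.89 = (-0.19, 13.59)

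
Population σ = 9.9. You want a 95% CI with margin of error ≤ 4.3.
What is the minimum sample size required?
n ≥ 21

For margin E ≤ 4.3:
n ≥ (z* · σ / E)²
n ≥ (1.960 · 9.9 / 4.3)²
n ≥ 20.36

Minimum n = 21 (rounding up)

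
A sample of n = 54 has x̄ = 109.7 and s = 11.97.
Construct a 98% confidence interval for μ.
(105.79, 113.61)

t-interval (σ unknown):
df = n - 1 = 53
t* = 2.399 for 98% confidence

Margin of error = t* · s/√n = 2.399 · 11.97/√54 = 3.91

CI: (105.79, 113.61)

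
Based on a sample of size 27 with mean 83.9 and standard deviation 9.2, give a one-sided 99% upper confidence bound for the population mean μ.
μ ≤ 88.29

Upper bound (one-sided):
t* = 2.479 (one-sided for 99%)
Upper bound = x̄ + t* · s/√n = 83.9 + 2.479 · 9.2/√27 = 88.29

We are 99% confident that μ ≤ 88.29.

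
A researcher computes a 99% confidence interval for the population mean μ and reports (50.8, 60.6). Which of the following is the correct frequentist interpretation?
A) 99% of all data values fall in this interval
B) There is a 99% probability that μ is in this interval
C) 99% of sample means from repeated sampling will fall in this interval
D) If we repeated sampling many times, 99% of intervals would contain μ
D

A) Wrong — a CI is about the parameter μ, not individual data values.
B) Wrong — μ is fixed; the randomness lives in the interval, not in μ.
C) Wrong — coverage applies to intervals containing μ, not to future x̄ values.
D) Correct — this is the frequentist long-run coverage interpretation.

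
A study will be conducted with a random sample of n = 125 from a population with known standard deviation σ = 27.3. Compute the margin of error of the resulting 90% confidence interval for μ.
Margin of error = 4.02

Margin of error = z* · σ/√n
= 1.645 · 27.3/√125
= 1.645 · 27.3/11.1803
= 4.02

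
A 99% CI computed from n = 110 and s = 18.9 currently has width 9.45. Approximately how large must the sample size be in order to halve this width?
n ≈ 440

CI width ∝ 1/√n
To reduce width by factor 2, need √n to grow by 2 → need 2² = 4 times as many samples.

Current: n = 110, width = 9.45
New: n = 440, width ≈ 4.66

Width reduced by factor of 9.45/4.66 = 2.03.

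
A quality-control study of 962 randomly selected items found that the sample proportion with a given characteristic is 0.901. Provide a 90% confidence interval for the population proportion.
(0.885, 0.917)

Proportion CI:
SE = √(p̂(1-p̂)/n) = √(0.901 · 0.099 / 962) = 0.00963

z* = 1.645
Margin = z* · SE = 1.645 · 0.00963 = 0.0158

CI: 0.901 ± 0.0158 = (0.885, 0.917)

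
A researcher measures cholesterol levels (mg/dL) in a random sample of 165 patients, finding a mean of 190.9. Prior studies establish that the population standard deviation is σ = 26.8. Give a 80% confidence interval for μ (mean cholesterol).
(188.23, 193.57)

z-interval (σ known):
z* = 1.282 for 80% confidence

Margin of error = z* · σ/√n = 1.282 · 26.8/√165 = 2.67

CI: (190.9 - 2.67, 190.9 + 2.67) = (188.23, 193.57)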